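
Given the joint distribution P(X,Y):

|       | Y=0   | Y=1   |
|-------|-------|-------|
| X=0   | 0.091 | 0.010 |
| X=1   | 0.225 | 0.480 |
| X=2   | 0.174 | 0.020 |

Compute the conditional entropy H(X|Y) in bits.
0.9257 bits

H(X|Y) = H(X,Y) - H(Y)

H(X,Y) = -Σ_{x,y} P(x,y) log₂ P(x,y). Per-cell terms -P(x,y)·log₂P(x,y):
  X=0: 0.31468, 0.06644
  X=1: 0.48420, 0.50827
  X=2: 0.43897, 0.11288
Sum of the 6 terms: H(X,Y) = 1.9254 bits

Marginal of Y (column sums):
  P(Y=0) = 0.091 + 0.225 + 0.174 = 0.490
  P(Y=1) = 0.010 + 0.480 + 0.020 = 0.510
H(Y) = -[0.490·log₂(0.490) + 0.510·log₂(0.510)]
  = 0.50428 + 0.49543 = 0.9997 bits

H(X|Y) = H(X,Y) - H(Y) = 1.9254 - 0.9997 = 0.9257 bits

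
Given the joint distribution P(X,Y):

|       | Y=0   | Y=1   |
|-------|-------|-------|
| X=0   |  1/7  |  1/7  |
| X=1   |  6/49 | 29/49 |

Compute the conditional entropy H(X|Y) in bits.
0.7863 bits

H(X|Y) = H(X,Y) - H(Y)

H(X,Y) = -Σ_{x,y} P(x,y) log₂ P(x,y). Per-cell terms -P(x,y)·log₂P(x,y):
  X=0: 0.40105, 0.40105
  X=1: 0.37099, 0.44786
Sum of the 4 terms: H(X,Y) = 1.62095 bits

Marginal of Y (column sums):
  P(Y=0) = 1/7 + 6/49 = 13/49
  P(Y=1) = 1/7 + 29/49 = 36/49
H(Y) = -[(13/49)·log₂(13/49) + (36/49)·log₂(36/49)]
  = 0.50787 + 0.32678 = 0.83465 bits

H(X|Y) = H(X,Y) - H(Y) = 1.62095 - 0.83465 = 0.7863 bits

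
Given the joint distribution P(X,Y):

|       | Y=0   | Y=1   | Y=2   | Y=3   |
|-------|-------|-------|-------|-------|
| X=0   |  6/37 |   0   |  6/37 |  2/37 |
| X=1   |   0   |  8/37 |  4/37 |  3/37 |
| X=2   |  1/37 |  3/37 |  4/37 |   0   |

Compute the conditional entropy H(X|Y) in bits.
1.0835 bits

H(X|Y) = H(X,Y) - H(Y)

H(X,Y) = -Σ_{x,y} P(x,y) log₂ P(x,y). Per-cell terms -P(x,y)·log₂P(x,y):
  X=0: 0.425593, 0.000000, 0.425593, 0.227538
  X=1: 0.000000, 0.477720, 0.346968, 0.293878
  X=2: 0.140796, 0.293878, 0.346968, 0.000000
  (cells with P = 0 contribute 0)
Sum of the 12 terms: H(X,Y) = 2.97893 bits

Marginal of Y (column sums):
  P(Y=0) = 6/37 + 0 + 1/37 = 7/37
  P(Y=1) = 0 + 8/37 + 3/37 = 11/37
  P(Y=2) = 6/37 + 4/37 + 4/37 = 14/37
  P(Y=3) = 2/37 + 3/37 + 0 = 5/37
H(Y) = -[(7/37)·log₂(7/37) + (11/37)·log₂(11/37) + (14/37)·log₂(14/37) + (5/37)·log₂(5/37)]
  = 0.454451 + 0.520277 + 0.530524 + 0.390206 = 1.89546 bits

H(X|Y) = H(X,Y) - H(Y) = 2.97893 - 1.89546 = 1.0835 bits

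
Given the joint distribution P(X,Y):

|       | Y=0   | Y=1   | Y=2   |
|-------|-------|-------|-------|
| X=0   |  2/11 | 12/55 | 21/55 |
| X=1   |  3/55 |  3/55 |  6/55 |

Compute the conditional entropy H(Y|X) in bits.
1.5064 bits

H(Y|X) = H(X,Y) - H(X)

H(X,Y) = -Σ_{x,y} P(x,y) log₂ P(x,y). Per-cell terms -P(x,y)·log₂P(x,y):
  X=0: 0.44717, 0.47921, 0.53036
  X=1: 0.22889, 0.22889, 0.34870
Sum of the 6 terms: H(X,Y) = 2.2632 bits

Marginal of X (row sums):
  P(X=0) = 2/11 + 12/55 + 21/55 = 43/55
  P(X=1) = 3/55 + 3/55 + 6/55 = 12/55
H(X) = -[(43/55)·log₂(43/55) + (12/55)·log₂(12/55)]
  = 0.27762 + 0.47921 = 0.7568 bits

H(Y|X) = H(X,Y) - H(X) = 2.2632 - 0.7568 = 1.5064 bits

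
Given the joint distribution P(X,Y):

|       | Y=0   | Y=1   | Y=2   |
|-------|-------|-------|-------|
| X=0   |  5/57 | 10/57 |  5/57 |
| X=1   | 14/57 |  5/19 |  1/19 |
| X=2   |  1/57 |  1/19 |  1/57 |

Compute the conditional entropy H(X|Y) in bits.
1.2582 bits

H(X|Y) = H(X,Y) - H(Y)

H(X,Y) = -Σ_{x,y} P(x,y) log₂ P(x,y). Per-cell terms -P(x,y)·log₂P(x,y):
  X=0: 0.30798, 0.44052, 0.30798
  X=1: 0.49750, 0.50684, 0.22358
  X=2: 0.10233, 0.22358, 0.10233
Sum of the 9 terms: H(X,Y) = 2.7126 bits

Marginal of Y (column sums):
  P(Y=0) = 5/57 + 14/57 + 1/57 = 20/57
  P(Y=1) = 10/57 + 5/19 + 1/19 = 28/57
  P(Y=2) = 5/57 + 1/19 + 1/57 = 3/19
H(Y) = -[(20/57)·log₂(20/57) + (28/57)·log₂(28/57) + (3/19)·log₂(3/19)]
  = 0.53016 + 0.50377 + 0.42047 = 1.4544 bits

H(X|Y) = H(X,Y) - H(Y) = 2.7126 - 1.4544 = 1.2582 bits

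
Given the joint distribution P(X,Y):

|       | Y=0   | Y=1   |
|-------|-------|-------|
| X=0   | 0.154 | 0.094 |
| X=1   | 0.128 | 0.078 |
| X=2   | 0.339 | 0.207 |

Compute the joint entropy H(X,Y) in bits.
2.4024 bits

H(X,Y) = -Σ_{x,y} P(x,y) log₂ P(x,y). Per-cell terms -P(x,y)·log₂P(x,y):
  X=0: 0.41565, 0.32065
  X=1: 0.37962, 0.28707
  X=2: 0.52906, 0.47037
Sum of the 6 terms: H(X,Y) = 2.4024 bits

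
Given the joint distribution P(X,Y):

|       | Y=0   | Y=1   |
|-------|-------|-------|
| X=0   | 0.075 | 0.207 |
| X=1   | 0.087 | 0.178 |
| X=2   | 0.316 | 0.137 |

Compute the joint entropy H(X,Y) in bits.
2.4184 bits

H(X,Y) = -Σ_{x,y} P(x,y) log₂ P(x,y). Per-cell terms -P(x,y)·log₂P(x,y):
  X=0: 0.28027, 0.47037
  X=1: 0.30649, 0.44323
  X=2: 0.52519, 0.39288
Sum of the 6 terms: H(X,Y) = 2.4184 bits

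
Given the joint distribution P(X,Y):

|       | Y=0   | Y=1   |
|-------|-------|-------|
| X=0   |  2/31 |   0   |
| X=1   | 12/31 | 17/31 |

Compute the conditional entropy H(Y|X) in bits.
0.9153 bits

H(Y|X) = H(X,Y) - H(X)

H(X,Y) = -Σ_{x,y} P(x,y) log₂ P(x,y). Per-cell terms -P(x,y)·log₂P(x,y):
  X=0: 0.2551, 0.0000
  X=1: 0.5300, 0.4753
  (cells with P = 0 contribute 0)
Sum of the 4 terms: H(X,Y) = 1.2604 bits

Marginal of X (row sums):
  P(X=0) = 2/31 + 0 = 2/31
  P(X=1) = 12/31 + 17/31 = 29/31
H(X) = -[(2/31)·log₂(2/31) + (29/31)·log₂(29/31)]
  = 0.2551 + 0.0900 = 0.3451 bits

H(Y|X) = H(X,Y) - H(X) = 1.2604 - 0.3451 = 0.9153 bits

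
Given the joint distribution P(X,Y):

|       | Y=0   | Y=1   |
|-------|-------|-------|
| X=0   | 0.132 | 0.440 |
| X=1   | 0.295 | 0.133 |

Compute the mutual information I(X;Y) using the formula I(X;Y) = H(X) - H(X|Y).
0.1561 bits

I(X;Y) = H(X) - H(X|Y)

Marginal of X (row sums):
  P(X=0) = 0.132 + 0.440 = 0.572
  P(X=1) = 0.295 + 0.133 = 0.428
H(X) = -[0.572·log₂(0.572) + 0.428·log₂(0.428)]
  = 0.460982 + 0.524008 = 0.98499 bits

Marginal of Y (column sums):
  P(Y=0) = 0.132 + 0.295 = 0.427
  P(Y=1) = 0.440 + 0.133 = 0.573
H(X|Y) = Σ_y P(y)·H(X|Y=y):
  Y=0: P(Y=0) = 0.427, P(X|Y=0) = (132/427, 295/427) → H(X|Y=0) = 0.892171
  Y=1: P(Y=1) = 0.573, P(X|Y=1) = (440/573, 133/573) → H(X|Y=1) = 0.781674
H(X|Y) = 0.427·0.892171 + 0.573·0.781674 = 0.82886 bits

I(X;Y) = H(X) - H(X|Y) = 0.98499 - 0.82886 = 0.1561 bits

Cross-check via I(X;Y) = H(X) + H(Y) - H(X,Y): computing H(Y) from the column sums and H(X,Y) from the 4 cells in the same way gives H(Y) = 0.98457 bits and H(X,Y) = 1.81342 bits, so
I(X;Y) = 0.98499 + 0.98457 - 1.81342 = 0.1561 bits ✓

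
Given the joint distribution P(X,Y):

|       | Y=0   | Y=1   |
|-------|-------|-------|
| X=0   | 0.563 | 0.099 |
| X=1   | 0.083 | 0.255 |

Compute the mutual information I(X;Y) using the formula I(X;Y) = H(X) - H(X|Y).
0.2628 bits

I(X;Y) = H(X) - H(X|Y)

Marginal of X (row sums):
  P(X=0) = 0.563 + 0.099 = 0.662
  P(X=1) = 0.083 + 0.255 = 0.338
H(X) = -[0.662·log₂(0.662) + 0.338·log₂(0.338)]
  = 0.3940 + 0.5289 = 0.9229 bits

Marginal of Y (column sums):
  P(Y=0) = 0.563 + 0.083 = 0.646
  P(Y=1) = 0.099 + 0.255 = 0.354
H(X|Y) = Σ_y P(y)·H(X|Y=y):
  Y=0: P(Y=0) = 0.646, P(X|Y=0) = (563/646, 83/646) → H(X|Y=0) = 0.5533
  Y=1: P(Y=1) = 0.354, P(X|Y=1) = (33/118, 85/118) → H(X|Y=1) = 0.8550
H(X|Y) = 0.646·0.5533 + 0.354·0.8550 = 0.6601 bits

I(X;Y) = H(X) - H(X|Y) = 0.9229 - 0.6601 = 0.2628 bits

Cross-check via I(X;Y) = H(X) + H(Y) - H(X,Y): computing H(Y) from the column sums and H(X,Y) from the 4 cells in the same way gives H(Y) = 0.9376 bits and H(X,Y) = 1.5977 bits, so
I(X;Y) = 0.9229 + 0.9376 - 1.5977 = 0.2628 bits ✓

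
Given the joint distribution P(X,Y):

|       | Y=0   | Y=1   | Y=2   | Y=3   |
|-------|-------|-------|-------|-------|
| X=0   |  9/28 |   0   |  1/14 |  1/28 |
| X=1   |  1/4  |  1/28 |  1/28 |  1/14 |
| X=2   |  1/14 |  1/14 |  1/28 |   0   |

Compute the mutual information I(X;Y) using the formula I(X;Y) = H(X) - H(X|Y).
0.1977 bits

I(X;Y) = H(X) - H(X|Y)

Marginal of X (row sums):
  P(X=0) = 9/28 + 0 + 1/14 + 1/28 = 3/7
  P(X=1) = 1/4 + 1/28 + 1/28 + 1/14 = 11/28
  P(X=2) = 1/14 + 1/14 + 1/28 + 0 = 5/28
H(X) = -[(3/7)·log₂(3/7) + (11/28)·log₂(11/28) + (5/28)·log₂(5/28)]
  = 0.52388 + 0.52954 + 0.44383 = 1.49725 bits

Marginal of Y (column sums):
  P(Y=0) = 9/28 + 1/4 + 1/14 = 9/14
  P(Y=1) = 0 + 1/28 + 1/14 = 3/28
  P(Y=2) = 1/14 + 1/28 + 1/28 = 1/7
  P(Y=3) = 1/28 + 1/14 + 0 = 3/28
H(X|Y) = Σ_y P(y)·H(X|Y=y):
  Y=0: P(Y=0) = 9/14, P(X|Y=0) = (1/2, 7/18, 1/9) → H(X|Y=0) = 1.38210
  Y=1: P(Y=1) = 3/28, P(X|Y=1) = (0, 1/3, 2/3) → H(X|Y=1) = 0.91830
  Y=2: P(Y=2) = 1/7, P(X|Y=2) = (1/2, 1/4, 1/4) → H(X|Y=2) = 1.50000
  Y=3: P(Y=3) = 3/28, P(X|Y=3) = (1/3, 2/3, 0) → H(X|Y=3) = 0.91830
H(X|Y) = (9/14)·1.38210 + (3/28)·0.91830 + (1/7)·1.50000 + (3/28)·0.91830 = 1.29956 bits

I(X;Y) = H(X) - H(X|Y) = 1.49725 - 1.29956 = 0.1977 bits

Cross-check via I(X;Y) = H(X) + H(Y) - H(X,Y): computing H(Y) from the column sums and H(X,Y) from the 12 cells in the same way gives H(Y) = 1.50134 bits and H(X,Y) = 2.80090 bits, so
I(X;Y) = 1.49725 + 1.50134 - 2.80090 = 0.1977 bits ✓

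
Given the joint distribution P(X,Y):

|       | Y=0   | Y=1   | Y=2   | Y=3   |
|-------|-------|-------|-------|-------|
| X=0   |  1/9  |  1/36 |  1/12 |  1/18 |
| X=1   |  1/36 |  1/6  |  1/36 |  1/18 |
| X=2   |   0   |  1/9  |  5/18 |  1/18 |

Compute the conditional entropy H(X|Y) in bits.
1.1942 bits

H(X|Y) = H(X,Y) - H(Y)

H(X,Y) = -Σ_{x,y} P(x,y) log₂ P(x,y). Per-cell terms -P(x,y)·log₂P(x,y):
  X=0: 0.35221, 0.14361, 0.29875, 0.23166
  X=1: 0.14361, 0.43083, 0.14361, 0.23166
  X=2: 0.00000, 0.35221, 0.51333, 0.23166
  (cells with P = 0 contribute 0)
Sum of the 12 terms: H(X,Y) = 3.0731 bits

Marginal of Y (column sums):
  P(Y=0) = 1/9 + 1/36 + 0 = 5/36
  P(Y=1) = 1/36 + 1/6 + 1/9 = 11/36
  P(Y=2) = 1/12 + 1/36 + 5/18 = 7/18
  P(Y=3) = 1/18 + 1/18 + 1/18 = 1/6
H(Y) = -[(5/36)·log₂(5/36) + (11/36)·log₂(11/36) + (7/18)·log₂(7/18) + (1/6)·log₂(1/6)]
  = 0.39556 + 0.52265 + 0.52989 + 0.43083 = 1.8789 bits

H(X|Y) = H(X,Y) - H(Y) = 3.0731 - 1.8789 = 1.1942 bits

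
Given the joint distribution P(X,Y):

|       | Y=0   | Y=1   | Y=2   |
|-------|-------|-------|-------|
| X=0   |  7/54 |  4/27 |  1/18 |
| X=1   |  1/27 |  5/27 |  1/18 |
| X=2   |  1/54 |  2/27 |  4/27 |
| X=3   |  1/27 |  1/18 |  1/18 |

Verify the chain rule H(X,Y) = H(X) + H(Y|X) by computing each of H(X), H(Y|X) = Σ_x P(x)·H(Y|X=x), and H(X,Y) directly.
H(X) = 1.9444 bits, H(Y|X) = 1.3681 bits, H(X,Y) = 3.3125 bits

Marginal of X (row sums):
  P(X=0) = 7/54 + 4/27 + 1/18 = 1/3
  P(X=1) = 1/27 + 5/27 + 1/18 = 5/18
  P(X=2) = 1/54 + 2/27 + 4/27 = 13/54
  P(X=3) = 1/27 + 1/18 + 1/18 = 4/27
H(X) = -[(1/3)·log₂(1/3) + (5/18)·log₂(5/18) + (13/54)·log₂(13/54) + (4/27)·log₂(4/27)]
  = 0.52832 + 0.51333 + 0.49459 + 0.40813 = 1.9444 bits

H(Y|X) = Σ_x P(x)·H(Y|X=x):
  X=0: P(X=0) = 1/3, P(Y|X=0) = (7/18, 4/9, 1/6) → H(Y|X=0) = 1.48068
  X=1: P(X=1) = 5/18, P(Y|X=1) = (2/15, 2/3, 1/5) → H(Y|X=1) = 1.24195
  X=2: P(X=2) = 13/54, P(Y|X=2) = (1/13, 4/13, 8/13) → H(Y|X=2) = 1.23890
  X=3: P(X=3) = 4/27, P(Y|X=3) = (1/4, 3/8, 3/8) → H(Y|X=3) = 1.56128
H(Y|X) = (1/3)·1.48068 + (5/18)·1.24195 + (13/54)·1.23890 + (4/27)·1.56128 = 1.3681 bits

H(X,Y) = -Σ_{x,y} P(x,y) log₂ P(x,y). Per-cell terms -P(x,y)·log₂P(x,y):
  X=0: 0.38209, 0.40813, 0.23166
  X=1: 0.17611, 0.45055, 0.23166
  X=2: 0.10657, 0.27814, 0.40813
  X=3: 0.17611, 0.23166, 0.23166
Sum of the 12 terms: H(X,Y) = 3.3125 bits

Chain rule check:
  H(X) + H(Y|X) = 1.9444 + 1.3681 = 3.3125 bits
  H(X,Y) = 3.3125 bits
✓ Chain rule verified.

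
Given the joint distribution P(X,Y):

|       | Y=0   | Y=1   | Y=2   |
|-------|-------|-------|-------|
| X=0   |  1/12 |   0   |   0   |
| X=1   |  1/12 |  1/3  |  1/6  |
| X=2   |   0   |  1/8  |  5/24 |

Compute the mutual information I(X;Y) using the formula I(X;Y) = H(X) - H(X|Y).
0.3549 bits

I(X;Y) = H(X) - H(X|Y)

Marginal of X (row sums):
  P(X=0) = 1/12 + 0 + 0 = 1/12
  P(X=1) = 1/12 + 1/3 + 1/6 = 7/12
  P(X=2) = 0 + 1/8 + 5/24 = 1/3
H(X) = -[(1/12)·log₂(1/12) + (7/12)·log₂(7/12) + (1/3)·log₂(1/3)]
  = 0.29875 + 0.45360 + 0.52832 = 1.2807 bits

Marginal of Y (column sums):
  P(Y=0) = 1/12 + 1/12 + 0 = 1/6
  P(Y=1) = 0 + 1/3 + 1/8 = 11/24
  P(Y=2) = 0 + 1/6 + 5/24 = 3/8
H(X|Y) = Σ_y P(y)·H(X|Y=y):
  Y=0: P(Y=0) = 1/6, P(X|Y=0) = (1/2, 1/2, 0) → H(X|Y=0) = 1.00000
  Y=1: P(Y=1) = 11/24, P(X|Y=1) = (0, 8/11, 3/11) → H(X|Y=1) = 0.84535
  Y=2: P(Y=2) = 3/8, P(X|Y=2) = (0, 4/9, 5/9) → H(X|Y=2) = 0.99108
H(X|Y) = (1/6)·1.00000 + (11/24)·0.84535 + (3/8)·0.99108 = 0.9258 bits

I(X;Y) = H(X) - H(X|Y) = 1.2807 - 0.9258 = 0.3549 bits

Cross-check via I(X;Y) = H(X) + H(Y) - H(X,Y): computing H(Y) from the column sums and H(X,Y) from the 9 cells in the same way gives H(Y) = 1.4773 bits and H(X,Y) = 2.4031 bits, so
I(X;Y) = 1.2807 + 1.4773 - 2.4031 = 0.3549 bits ✓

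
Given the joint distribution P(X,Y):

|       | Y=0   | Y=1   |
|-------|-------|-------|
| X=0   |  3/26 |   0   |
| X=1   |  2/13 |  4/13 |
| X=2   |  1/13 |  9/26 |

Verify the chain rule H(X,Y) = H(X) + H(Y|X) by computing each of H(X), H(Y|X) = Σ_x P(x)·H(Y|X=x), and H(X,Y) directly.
H(X) = 1.3994 bits, H(Y|X) = 0.7132 bits, H(X,Y) = 2.1126 bits

Marginal of X (row sums):
  P(X=0) = 3/26 + 0 = 3/26
  P(X=1) = 2/13 + 4/13 = 6/13
  P(X=2) = 1/13 + 9/26 = 11/26
H(X) = -[(3/26)·log₂(3/26) + (6/13)·log₂(6/13) + (11/26)·log₂(11/26)]
  = 0.35948 + 0.51484 + 0.52504 = 1.3994 bits

H(Y|X) = Σ_x P(x)·H(Y|X=x):
  X=0: P(X=0) = 3/26, P(Y|X=0) = (1, 0) → H(Y|X=0) = 0.00000
  X=1: P(X=1) = 6/13, P(Y|X=1) = (1/3, 2/3) → H(Y|X=1) = 0.91830
  X=2: P(X=2) = 11/26, P(Y|X=2) = (2/11, 9/11) → H(Y|X=2) = 0.68404
H(Y|X) = (3/26)·0.00000 + (6/13)·0.91830 + (11/26)·0.68404 = 0.7132 bits

H(X,Y) = -Σ_{x,y} P(x,y) log₂ P(x,y). Per-cell terms -P(x,y)·log₂P(x,y):
  X=0: 0.35948, 0.00000
  X=1: 0.41545, 0.52321
  X=2: 0.28465, 0.52979
  (cells with P = 0 contribute 0)
Sum of the 6 terms: H(X,Y) = 2.1126 bits

Chain rule check:
  H(X) + H(Y|X) = 1.3994 + 0.7132 = 2.1126 bits
  H(X,Y) = 2.1126 bits
✓ Chain rule verified.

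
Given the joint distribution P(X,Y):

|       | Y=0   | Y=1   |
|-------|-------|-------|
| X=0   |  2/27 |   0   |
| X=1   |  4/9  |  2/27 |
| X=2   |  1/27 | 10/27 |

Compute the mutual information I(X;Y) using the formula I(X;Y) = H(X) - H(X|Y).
0.5052 bits

I(X;Y) = H(X) - H(X|Y)

Marginal of X (row sums):
  P(X=0) = 2/27 + 0 = 2/27
  P(X=1) = 4/9 + 2/27 = 14/27
  P(X=2) = 1/27 + 10/27 = 11/27
H(X) = -[(2/27)·log₂(2/27) + (14/27)·log₂(14/27) + (11/27)·log₂(11/27)]
  = 0.2781 + 0.4913 + 0.5278 = 1.2972 bits

Marginal of Y (column sums):
  P(Y=0) = 2/27 + 4/9 + 1/27 = 5/9
  P(Y=1) = 0 + 2/27 + 10/27 = 4/9
H(X|Y) = Σ_y P(y)·H(X|Y=y):
  Y=0: P(Y=0) = 5/9, P(X|Y=0) = (2/15, 4/5, 1/15) → H(X|Y=0) = 0.9056
  Y=1: P(Y=1) = 4/9, P(X|Y=1) = (0, 1/6, 5/6) → H(X|Y=1) = 0.6500
H(X|Y) = (5/9)·0.9056 + (4/9)·0.6500 = 0.7920 bits

I(X;Y) = H(X) - H(X|Y) = 1.2972 - 0.7920 = 0.5052 bits

Cross-check via I(X;Y) = H(X) + H(Y) - H(X,Y): computing H(Y) from the column sums and H(X,Y) from the 6 cells in the same way gives H(Y) = 0.9911 bits and H(X,Y) = 1.7831 bits, so
I(X;Y) = 1.2972 + 0.9911 - 1.7831 = 0.5052 bits ✓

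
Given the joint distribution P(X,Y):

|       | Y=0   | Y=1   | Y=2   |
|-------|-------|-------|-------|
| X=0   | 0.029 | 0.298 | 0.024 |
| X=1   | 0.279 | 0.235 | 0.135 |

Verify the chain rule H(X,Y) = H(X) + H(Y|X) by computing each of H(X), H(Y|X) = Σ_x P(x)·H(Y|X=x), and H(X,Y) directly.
H(X) = 0.9350 bits, H(Y|X) = 1.2576 bits, H(X,Y) = 2.1926 bits

Marginal of X (row sums):
  P(X=0) = 0.029 + 0.298 + 0.024 = 0.351
  P(X=1) = 0.279 + 0.235 + 0.135 = 0.649
H(X) = -[0.351·log₂(0.351) + 0.649·log₂(0.649)]
  = 0.53017 + 0.40479 = 0.9350 bits

H(Y|X) = Σ_x P(x)·H(Y|X=x):
  X=0: P(X=0) = 0.351, P(Y|X=0) = (29/351, 298/351, 8/117) → H(Y|X=0) = 0.76236
  X=1: P(X=1) = 0.649, P(Y|X=1) = (279/649, 235/649, 135/649) → H(Y|X=1) = 1.52546
H(Y|X) = 0.351·0.76236 + 0.649·1.52546 = 1.2576 bits

H(X,Y) = -Σ_{x,y} P(x,y) log₂ P(x,y). Per-cell terms -P(x,y)·log₂P(x,y):
  X=0: 0.14813, 0.52049, 0.12914
  X=1: 0.51382, 0.49098, 0.39001
Sum of the 6 terms: H(X,Y) = 2.1926 bits

Chain rule check:
  H(X) + H(Y|X) = 0.9350 + 1.2576 = 2.1926 bits
  H(X,Y) = 2.1926 bits
✓ Chain rule verified.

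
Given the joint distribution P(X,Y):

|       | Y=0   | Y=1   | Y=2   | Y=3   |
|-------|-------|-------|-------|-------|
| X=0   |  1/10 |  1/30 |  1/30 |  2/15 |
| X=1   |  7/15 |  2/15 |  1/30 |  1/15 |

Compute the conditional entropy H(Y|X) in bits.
1.4903 bits

H(Y|X) = H(X,Y) - H(X)

H(X,Y) = -Σ_{x,y} P(x,y) log₂ P(x,y). Per-cell terms -P(x,y)·log₂P(x,y):
  X=0: 0.33219, 0.16356, 0.16356, 0.38759
  X=1: 0.51312, 0.38759, 0.16356, 0.26046
Sum of the 8 terms: H(X,Y) = 2.3716 bits

Marginal of X (row sums):
  P(X=0) = 1/10 + 1/30 + 1/30 + 2/15 = 3/10
  P(X=1) = 7/15 + 2/15 + 1/30 + 1/15 = 7/10
H(X) = -[(3/10)·log₂(3/10) + (7/10)·log₂(7/10)]
  = 0.52109 + 0.36020 = 0.8813 bits

H(Y|X) = H(X,Y) - H(X) = 2.3716 - 0.8813 = 1.4903 bits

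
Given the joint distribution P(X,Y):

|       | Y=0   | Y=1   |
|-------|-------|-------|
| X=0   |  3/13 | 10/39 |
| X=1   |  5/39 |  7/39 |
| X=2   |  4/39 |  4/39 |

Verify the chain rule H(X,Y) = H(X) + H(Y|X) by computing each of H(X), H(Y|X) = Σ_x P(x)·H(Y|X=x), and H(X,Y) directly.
H(X) = 1.4974 bits, H(Y|X) = 0.9928 bits, H(X,Y) = 2.4903 bits

Marginal of X (row sums):
  P(X=0) = 3/13 + 10/39 = 19/39
  P(X=1) = 5/39 + 7/39 = 4/13
  P(X=2) = 4/39 + 4/39 = 8/39
H(X) = -[(19/39)·log₂(19/39) + (4/13)·log₂(4/13) + (8/39)·log₂(8/39)]
  = 0.505436 + 0.523212 + 0.468800 = 1.4974 bits

H(Y|X) = Σ_x P(x)·H(Y|X=x):
  X=0: P(X=0) = 19/39, P(Y|X=0) = (9/19, 10/19) → H(Y|X=0) = 0.998001
  X=1: P(X=1) = 4/13, P(Y|X=1) = (5/12, 7/12) → H(Y|X=1) = 0.979869
  X=2: P(X=2) = 8/39, P(Y|X=2) = (1/2, 1/2) → H(Y|X=2) = 1.000000
H(Y|X) = (19/39)·0.998001 + (4/13)·0.979869 + (8/39)·1.000000 = 0.9928 bits

H(X,Y) = -Σ_{x,y} P(x,y) log₂ P(x,y). Per-cell terms -P(x,y)·log₂P(x,y):
  X=0: 0.488187, 0.503455
  X=1: 0.379933, 0.444778
  X=2: 0.336964, 0.336964
Sum of the 6 terms: H(X,Y) = 2.4903 bits

Chain rule check:
  H(X) + H(Y|X) = 1.4974 + 0.9928 = 2.4902 bits
  H(X,Y) = 2.4903 bits
✓ Chain rule verified (Δ = 0.0001 is 4-dp rounding noise: each of the three values was rounded independently).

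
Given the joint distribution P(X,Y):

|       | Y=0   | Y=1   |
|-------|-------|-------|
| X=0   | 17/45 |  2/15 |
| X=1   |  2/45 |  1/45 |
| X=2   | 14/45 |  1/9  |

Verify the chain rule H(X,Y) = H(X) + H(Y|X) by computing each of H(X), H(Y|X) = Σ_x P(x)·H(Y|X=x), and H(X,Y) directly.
H(X) = 1.2806 bits, H(Y|X) = 0.8355 bits, H(X,Y) = 2.1161 bits

Marginal of X (row sums):
  P(X=0) = 17/45 + 2/15 = 23/45
  P(X=1) = 2/45 + 1/45 = 1/15
  P(X=2) = 14/45 + 1/9 = 19/45
H(X) = -[(23/45)·log₂(23/45) + (1/15)·log₂(1/15) + (19/45)·log₂(19/45)]
  = 0.49490 + 0.26046 + 0.52521 = 1.2806 bits

H(Y|X) = Σ_x P(x)·H(Y|X=x):
  X=0: P(X=0) = 23/45, P(Y|X=0) = (17/23, 6/23) → H(Y|X=0) = 0.82806
  X=1: P(X=1) = 1/15, P(Y|X=1) = (2/3, 1/3) → H(Y|X=1) = 0.91830
  X=2: P(X=2) = 19/45, P(Y|X=2) = (14/19, 5/19) → H(Y|X=2) = 0.83147
H(Y|X) = (23/45)·0.82806 + (1/15)·0.91830 + (19/45)·0.83147 = 0.8355 bits

H(X,Y) = -Σ_{x,y} P(x,y) log₂ P(x,y). Per-cell terms -P(x,y)·log₂P(x,y):
  X=0: 0.53055, 0.38759
  X=1: 0.19964, 0.12204
  X=2: 0.52407, 0.35221
Sum of the 6 terms: H(X,Y) = 2.1161 bits

Chain rule check:
  H(X) + H(Y|X) = 1.2806 + 0.8355 = 2.1161 bits
  H(X,Y) = 2.1161 bits
✓ Chain rule verified.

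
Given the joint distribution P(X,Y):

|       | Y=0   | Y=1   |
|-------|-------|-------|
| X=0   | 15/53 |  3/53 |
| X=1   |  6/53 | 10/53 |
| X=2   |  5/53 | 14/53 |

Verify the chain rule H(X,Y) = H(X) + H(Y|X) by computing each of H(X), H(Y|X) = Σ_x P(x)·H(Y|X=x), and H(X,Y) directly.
H(X) = 1.5813 bits, H(Y|X) = 0.8070 bits, H(X,Y) = 2.3883 bits

Marginal of X (row sums):
  P(X=0) = 15/53 + 3/53 = 18/53
  P(X=1) = 6/53 + 10/53 = 16/53
  P(X=2) = 5/53 + 14/53 = 19/53
H(X) = -[(18/53)·log₂(18/53) + (16/53)·log₂(16/53) + (19/53)·log₂(19/53)]
  = 0.5291 + 0.5216 + 0.5306 = 1.5813 bits

H(Y|X) = Σ_x P(x)·H(Y|X=x):
  X=0: P(X=0) = 18/53, P(Y|X=0) = (5/6, 1/6) → H(Y|X=0) = 0.6500
  X=1: P(X=1) = 16/53, P(Y|X=1) = (3/8, 5/8) → H(Y|X=1) = 0.9544
  X=2: P(X=2) = 19/53, P(Y|X=2) = (5/19, 14/19) → H(Y|X=2) = 0.8315
H(Y|X) = (18/53)·0.6500 + (16/53)·0.9544 + (19/53)·0.8315 = 0.8070 bits

H(X,Y) = -Σ_{x,y} P(x,y) log₂ P(x,y). Per-cell terms -P(x,y)·log₂P(x,y):
  X=0: 0.5154, 0.2345
  X=1: 0.3558, 0.4540
  X=2: 0.3213, 0.5073
Sum of the 6 terms: H(X,Y) = 2.3883 bits

Chain rule check:
  H(X) + H(Y|X) = 1.5813 + 0.8070 = 2.3883 bits
  H(X,Y) = 2.3883 bits
✓ Chain rule verified.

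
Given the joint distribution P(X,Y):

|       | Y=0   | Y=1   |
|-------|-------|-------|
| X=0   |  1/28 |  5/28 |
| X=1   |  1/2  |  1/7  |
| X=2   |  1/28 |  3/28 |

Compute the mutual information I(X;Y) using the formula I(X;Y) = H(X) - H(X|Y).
0.2388 bits

I(X;Y) = H(X) - H(X|Y)

Marginal of X (row sums):
  P(X=0) = 1/28 + 5/28 = 3/14
  P(X=1) = 1/2 + 1/7 = 9/14
  P(X=2) = 1/28 + 3/28 = 1/7
H(X) = -[(3/14)·log₂(3/14) + (9/14)·log₂(9/14) + (1/7)·log₂(1/7)]
  = 0.4762 + 0.4098 + 0.4011 = 1.2871 bits

Marginal of Y (column sums):
  P(Y=0) = 1/28 + 1/2 + 1/28 = 4/7
  P(Y=1) = 5/28 + 1/7 + 3/28 = 3/7
H(X|Y) = Σ_y P(y)·H(X|Y=y):
  Y=0: P(Y=0) = 4/7, P(X|Y=0) = (1/16, 7/8, 1/16) → H(X|Y=0) = 0.6686
  Y=1: P(Y=1) = 3/7, P(X|Y=1) = (5/12, 1/3, 1/4) → H(X|Y=1) = 1.5546
H(X|Y) = (4/7)·0.6686 + (3/7)·1.5546 = 1.0483 bits

I(X;Y) = H(X) - H(X|Y) = 1.2871 - 1.0483 = 0.2388 bits

Cross-check via I(X;Y) = H(X) + H(Y) - H(X,Y): computing H(Y) from the column sums and H(X,Y) from the 6 cells in the same way gives H(Y) = 0.9852 bits and H(X,Y) = 2.0335 bits, so
I(X;Y) = 1.2871 + 0.9852 - 2.0335 = 0.2388 bits ✓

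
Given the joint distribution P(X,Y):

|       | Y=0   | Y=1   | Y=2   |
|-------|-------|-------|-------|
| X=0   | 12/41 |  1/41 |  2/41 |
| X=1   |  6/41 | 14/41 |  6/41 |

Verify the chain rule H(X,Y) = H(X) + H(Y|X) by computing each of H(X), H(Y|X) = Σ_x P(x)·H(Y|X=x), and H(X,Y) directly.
H(X) = 0.9474 bits, H(Y|X) = 1.2554 bits, H(X,Y) = 2.2029 bits

Marginal of X (row sums):
  P(X=0) = 12/41 + 1/41 + 2/41 = 15/41
  P(X=1) = 6/41 + 14/41 + 6/41 = 26/41
H(X) = -[(15/41)·log₂(15/41) + (26/41)·log₂(26/41)]
  = 0.53073 + 0.41671 = 0.9474 bits

H(Y|X) = Σ_x P(x)·H(Y|X=x):
  X=0: P(X=0) = 15/41, P(Y|X=0) = (4/5, 1/15, 2/15) → H(Y|X=0) = 0.90559
  X=1: P(X=1) = 26/41, P(Y|X=1) = (3/13, 7/13, 3/13) → H(Y|X=1) = 1.45727
H(Y|X) = (15/41)·0.90559 + (26/41)·1.45727 = 1.2554 bits

H(X,Y) = -Σ_{x,y} P(x,y) log₂ P(x,y). Per-cell terms -P(x,y)·log₂P(x,y):
  X=0: 0.51881, 0.13067, 0.21256
  X=1: 0.40574, 0.52934, 0.40574
Sum of the 6 terms: H(X,Y) = 2.2029 bits

Chain rule check:
  H(X) + H(Y|X) = 0.9474 + 1.2554 = 2.2028 bits
  H(X,Y) = 2.2029 bits
✓ Chain rule verified (Δ = 0.0001 is 4-dp rounding noise: each of the three values was rounded independently).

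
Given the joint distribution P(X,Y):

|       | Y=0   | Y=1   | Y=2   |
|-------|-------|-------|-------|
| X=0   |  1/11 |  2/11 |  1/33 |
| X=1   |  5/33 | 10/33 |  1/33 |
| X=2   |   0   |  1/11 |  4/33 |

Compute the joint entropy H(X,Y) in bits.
2.6853 bits

H(X,Y) = -Σ_{x,y} P(x,y) log₂ P(x,y). Per-cell terms -P(x,y)·log₂P(x,y):
  X=0: 0.31449, 0.44717, 0.15286
  X=1: 0.41249, 0.52196, 0.15286
  X=2: 0.00000, 0.31449, 0.36902
  (cells with P = 0 contribute 0)
Sum of the 9 terms: H(X,Y) = 2.6853 bits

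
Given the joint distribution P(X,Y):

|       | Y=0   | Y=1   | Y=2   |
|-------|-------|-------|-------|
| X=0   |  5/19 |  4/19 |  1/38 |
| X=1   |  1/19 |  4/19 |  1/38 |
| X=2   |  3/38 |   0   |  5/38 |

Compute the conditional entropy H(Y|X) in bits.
1.1363 bits

H(Y|X) = H(X,Y) - H(X)

H(X,Y) = -Σ_{x,y} P(x,y) log₂ P(x,y). Per-cell terms -P(x,y)·log₂P(x,y):
  X=0: 0.50684, 0.47325, 0.13810
  X=1: 0.22358, 0.47325, 0.13810
  X=2: 0.28918, 0.00000, 0.38500
  (cells with P = 0 contribute 0)
Sum of the 9 terms: H(X,Y) = 2.6273 bits

Marginal of X (row sums):
  P(X=0) = 5/19 + 4/19 + 1/38 = 1/2
  P(X=1) = 1/19 + 4/19 + 1/38 = 11/38
  P(X=2) = 3/38 + 0 + 5/38 = 4/19
H(X) = -[(1/2)·log₂(1/2) + (11/38)·log₂(11/38) + (4/19)·log₂(4/19)]
  = 0.50000 + 0.51772 + 0.47325 = 1.4910 bits

H(Y|X) = H(X,Y) - H(X) = 2.6273 - 1.4910 = 1.1363 bits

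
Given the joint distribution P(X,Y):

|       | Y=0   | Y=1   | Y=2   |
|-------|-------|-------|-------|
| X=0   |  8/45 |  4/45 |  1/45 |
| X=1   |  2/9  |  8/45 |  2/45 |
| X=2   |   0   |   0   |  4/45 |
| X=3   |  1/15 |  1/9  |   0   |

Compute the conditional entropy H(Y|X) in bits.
1.1325 bits

H(Y|X) = H(X,Y) - H(X)

H(X,Y) = -Σ_{x,y} P(x,y) log₂ P(x,y). Per-cell terms -P(x,y)·log₂P(x,y):
  X=0: 0.442996, 0.310387, 0.122041
  X=1: 0.482206, 0.442996, 0.199638
  X=2: 0.000000, 0.000000, 0.310387
  X=3: 0.260459, 0.352214, 0.000000
  (cells with P = 0 contribute 0)
Sum of the 12 terms: H(X,Y) = 2.923324 bits

Marginal of X (row sums):
  P(X=0) = 8/45 + 4/45 + 1/45 = 13/45
  P(X=1) = 2/9 + 8/45 + 2/45 = 4/9
  P(X=2) = 0 + 0 + 4/45 = 4/45
  P(X=3) = 1/15 + 1/9 + 0 = 8/45
H(X) = -[(13/45)·log₂(13/45) + (4/9)·log₂(4/9) + (4/45)·log₂(4/45) + (8/45)·log₂(8/45)]
  = 0.517519 + 0.519967 + 0.310387 + 0.442996 = 1.790869 bits

H(Y|X) = H(X,Y) - H(X) = 2.923324 - 1.790869 = 1.1325 bits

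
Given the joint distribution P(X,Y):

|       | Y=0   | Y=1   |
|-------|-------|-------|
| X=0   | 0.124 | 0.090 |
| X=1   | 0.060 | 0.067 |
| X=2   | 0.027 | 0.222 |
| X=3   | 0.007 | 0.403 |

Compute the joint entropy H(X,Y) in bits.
2.3921 bits

H(X,Y) = -Σ_{x,y} P(x,y) log₂ P(x,y). Per-cell terms -P(x,y)·log₂P(x,y):
  X=0: 0.3734, 0.3127
  X=1: 0.2435, 0.2613
  X=2: 0.1407, 0.4820
  X=3: 0.0501, 0.5284
Sum of the 8 terms: H(X,Y) = 2.3921 bits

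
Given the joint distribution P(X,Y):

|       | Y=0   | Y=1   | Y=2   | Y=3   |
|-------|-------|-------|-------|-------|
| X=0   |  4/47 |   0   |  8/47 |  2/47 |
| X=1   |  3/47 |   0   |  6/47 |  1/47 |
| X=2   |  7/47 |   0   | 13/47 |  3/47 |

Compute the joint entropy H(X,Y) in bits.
2.8572 bits

H(X,Y) = -Σ_{x,y} P(x,y) log₂ P(x,y). Per-cell terms -P(x,y)·log₂P(x,y):
  X=0: 0.3025, 0.0000, 0.4348, 0.1938
  X=1: 0.2534, 0.0000, 0.3791, 0.1182
  X=2: 0.4092, 0.0000, 0.5128, 0.2534
  (cells with P = 0 contribute 0)
Sum of the 12 terms: H(X,Y) = 2.8572 bits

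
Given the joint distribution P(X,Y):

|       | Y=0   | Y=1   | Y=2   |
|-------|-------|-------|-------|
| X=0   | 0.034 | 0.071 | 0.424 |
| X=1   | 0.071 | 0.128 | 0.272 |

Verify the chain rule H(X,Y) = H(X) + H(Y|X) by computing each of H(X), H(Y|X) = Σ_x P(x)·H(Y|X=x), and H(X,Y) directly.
H(X) = 0.9976 bits, H(Y|X) = 1.1255 bits, H(X,Y) = 2.1231 bits

Marginal of X (row sums):
  P(X=0) = 0.034 + 0.071 + 0.424 = 0.529
  P(X=1) = 0.071 + 0.128 + 0.272 = 0.471
H(X) = -[0.529·log₂(0.529) + 0.471·log₂(0.471)]
  = 0.4860 + 0.5116 = 0.9976 bits

H(Y|X) = Σ_x P(x)·H(Y|X=x):
  X=0: P(X=0) = 0.529, P(Y|X=0) = (34/529, 71/529, 424/529) → H(Y|X=0) = 0.8992
  X=1: P(X=1) = 0.471, P(Y|X=1) = (71/471, 128/471, 272/471) → H(Y|X=1) = 1.3797
H(Y|X) = 0.529·0.8992 + 0.471·1.3797 = 1.1255 bits

H(X,Y) = -Σ_{x,y} P(x,y) log₂ P(x,y). Per-cell terms -P(x,y)·log₂P(x,y):
  X=0: 0.1659, 0.2709, 0.5249
  X=1: 0.2709, 0.3796, 0.5109
Sum of the 6 terms: H(X,Y) = 2.1231 bits

Chain rule check:
  H(X) + H(Y|X) = 0.9976 + 1.1255 = 2.1231 bits
  H(X,Y) = 2.1231 bits
✓ Chain rule verified.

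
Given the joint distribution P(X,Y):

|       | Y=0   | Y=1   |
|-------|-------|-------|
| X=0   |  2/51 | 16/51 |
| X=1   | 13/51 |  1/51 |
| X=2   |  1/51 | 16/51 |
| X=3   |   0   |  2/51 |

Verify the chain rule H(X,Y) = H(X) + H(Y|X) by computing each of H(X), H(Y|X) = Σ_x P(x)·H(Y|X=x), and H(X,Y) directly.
H(X) = 1.7538 bits, H(Y|X) = 0.3871 bits, H(X,Y) = 2.1409 bits

Marginal of X (row sums):
  P(X=0) = 2/51 + 16/51 = 6/17
  P(X=1) = 13/51 + 1/51 = 14/51
  P(X=2) = 1/51 + 16/51 = 1/3
  P(X=3) = 0 + 2/51 = 2/51
H(X) = -[(6/17)·log₂(6/17) + (14/51)·log₂(14/51) + (1/3)·log₂(1/3) + (2/51)·log₂(2/51)]
  = 0.5303 + 0.5120 + 0.5283 + 0.1832 = 1.7538 bits

H(Y|X) = Σ_x P(x)·H(Y|X=x):
  X=0: P(X=0) = 6/17, P(Y|X=0) = (1/9, 8/9) → H(Y|X=0) = 0.5033
  X=1: P(X=1) = 14/51, P(Y|X=1) = (13/14, 1/14) → H(Y|X=1) = 0.3712
  X=2: P(X=2) = 1/3, P(Y|X=2) = (1/17, 16/17) → H(Y|X=2) = 0.3228
  X=3: P(X=3) = 2/51, P(Y|X=3) = (0, 1) → H(Y|X=3) = 0.0000
H(Y|X) = (6/17)·0.5033 + (14/51)·0.3712 + (1/3)·0.3228 + (2/51)·0.0000 = 0.3871 bits

H(X,Y) = -Σ_{x,y} P(x,y) log₂ P(x,y). Per-cell terms -P(x,y)·log₂P(x,y):
  X=0: 0.1832, 0.5247
  X=1: 0.5027, 0.1112
  X=2: 0.1112, 0.5247
  X=3: 0.0000, 0.1832
  (cells with P = 0 contribute 0)
Sum of the 8 terms: H(X,Y) = 2.1409 bits

Chain rule check:
  H(X) + H(Y|X) = 1.7538 + 0.3871 = 2.1409 bits
  H(X,Y) = 2.1409 bits
✓ Chain rule verified.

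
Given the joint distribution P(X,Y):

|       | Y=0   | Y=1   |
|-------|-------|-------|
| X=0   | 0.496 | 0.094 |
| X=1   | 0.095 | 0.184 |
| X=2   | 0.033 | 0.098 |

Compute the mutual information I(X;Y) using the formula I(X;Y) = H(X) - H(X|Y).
0.2171 bits

I(X;Y) = H(X) - H(X|Y)

Marginal of X (row sums):
  P(X=0) = 0.496 + 0.094 = 0.590
  P(X=1) = 0.095 + 0.184 = 0.279
  P(X=2) = 0.033 + 0.098 = 0.131
H(X) = -[0.590·log₂(0.590) + 0.279·log₂(0.279) + 0.131·log₂(0.131)]
  = 0.44912 + 0.51382 + 0.38414 = 1.3471 bits

Marginal of Y (column sums):
  P(Y=0) = 0.496 + 0.095 + 0.033 = 0.624
  P(Y=1) = 0.094 + 0.184 + 0.098 = 0.376
H(X|Y) = Σ_y P(y)·H(X|Y=y):
  Y=0: P(Y=0) = 0.624, P(X|Y=0) = (31/39, 95/624, 11/208) → H(X|Y=0) = 0.90097
  Y=1: P(Y=1) = 0.376, P(X|Y=1) = (1/4, 23/47, 49/188) → H(X|Y=1) = 1.51015
H(X|Y) = 0.624·0.90097 + 0.376·1.51015 = 1.1300 bits

I(X;Y) = H(X) - H(X|Y) = 1.3471 - 1.1300 = 0.2171 bits

Cross-check via I(X;Y) = H(X) + H(Y) - H(X,Y): computing H(Y) from the column sums and H(X,Y) from the 6 cells in the same way gives H(Y) = 0.9552 bits and H(X,Y) = 2.0852 bits, so
I(X;Y) = 1.3471 + 0.9552 - 2.0852 = 0.2171 bits ✓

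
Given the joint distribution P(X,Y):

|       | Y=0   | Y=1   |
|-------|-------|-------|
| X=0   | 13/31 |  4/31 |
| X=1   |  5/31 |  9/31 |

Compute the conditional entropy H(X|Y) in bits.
0.8684 bits

H(X|Y) = H(X,Y) - H(Y)

H(X,Y) = -Σ_{x,y} P(x,y) log₂ P(x,y). Per-cell terms -P(x,y)·log₂P(x,y):
  X=0: 0.52577, 0.38119
  X=1: 0.42456, 0.51801
Sum of the 4 terms: H(X,Y) = 1.84953 bits

Marginal of Y (column sums):
  P(Y=0) = 13/31 + 5/31 = 18/31
  P(Y=1) = 4/31 + 9/31 = 13/31
H(Y) = -[(18/31)·log₂(18/31) + (13/31)·log₂(13/31)]
  = 0.45538 + 0.52577 = 0.98115 bits

H(X|Y) = H(X,Y) - H(Y) = 1.84953 - 0.98115 = 0.8684 bits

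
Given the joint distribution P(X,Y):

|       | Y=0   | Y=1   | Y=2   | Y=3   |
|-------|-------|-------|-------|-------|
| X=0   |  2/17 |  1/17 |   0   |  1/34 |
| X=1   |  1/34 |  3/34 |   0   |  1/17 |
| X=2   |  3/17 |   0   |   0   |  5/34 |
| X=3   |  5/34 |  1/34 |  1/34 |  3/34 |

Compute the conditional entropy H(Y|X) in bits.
1.3587 bits

H(Y|X) = H(X,Y) - H(X)

H(X,Y) = -Σ_{x,y} P(x,y) log₂ P(x,y). Per-cell terms -P(x,y)·log₂P(x,y):
  X=0: 0.36323, 0.24044, 0.00000, 0.14963
  X=1: 0.14963, 0.30904, 0.00000, 0.24044
  X=2: 0.44162, 0.00000, 0.00000, 0.40670
  X=3: 0.40670, 0.14963, 0.14963, 0.30904
  (cells with P = 0 contribute 0)
Sum of the 16 terms: H(X,Y) = 3.3157 bits

Marginal of X (row sums):
  P(X=0) = 2/17 + 1/17 + 0 + 1/34 = 7/34
  P(X=1) = 1/34 + 3/34 + 0 + 1/17 = 3/17
  P(X=2) = 3/17 + 0 + 0 + 5/34 = 11/34
  P(X=3) = 5/34 + 1/34 + 1/34 + 3/34 = 5/17
H(X) = -[(7/34)·log₂(7/34) + (3/17)·log₂(3/17) + (11/34)·log₂(11/34) + (5/17)·log₂(5/17)]
  = 0.46943 + 0.44162 + 0.52672 + 0.51927 = 1.9570 bits

H(Y|X) = H(X,Y) - H(X) = 3.3157 - 1.9570 = 1.3587 bits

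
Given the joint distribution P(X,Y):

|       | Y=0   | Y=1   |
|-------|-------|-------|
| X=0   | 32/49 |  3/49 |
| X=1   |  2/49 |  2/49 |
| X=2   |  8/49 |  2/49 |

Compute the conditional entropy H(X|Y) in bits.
1.0484 bits

H(X|Y) = H(X,Y) - H(Y)

H(X,Y) = -Σ_{x,y} P(x,y) log₂ P(x,y). Per-cell terms -P(x,y)·log₂P(x,y):
  X=0: 0.40144, 0.24672
  X=1: 0.18836, 0.18836
  X=2: 0.42689, 0.18836
Sum of the 6 terms: H(X,Y) = 1.6401 bits

Marginal of Y (column sums):
  P(Y=0) = 32/49 + 2/49 + 8/49 = 6/7
  P(Y=1) = 3/49 + 2/49 + 2/49 = 1/7
H(Y) = -[(6/7)·log₂(6/7) + (1/7)·log₂(1/7)]
  = 0.19062 + 0.40105 = 0.5917 bits

H(X|Y) = H(X,Y) - H(Y) = 1.6401 - 0.5917 = 1.0484 bits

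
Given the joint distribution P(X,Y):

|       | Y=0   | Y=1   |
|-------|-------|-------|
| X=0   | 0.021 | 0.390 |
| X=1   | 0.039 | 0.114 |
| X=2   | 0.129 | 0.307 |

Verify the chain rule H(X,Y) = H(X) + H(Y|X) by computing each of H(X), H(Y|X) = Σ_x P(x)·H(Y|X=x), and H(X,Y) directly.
H(X) = 1.4638 bits, H(Y|X) = 0.6269 bits, H(X,Y) = 2.0907 bits

Marginal of X (row sums):
  P(X=0) = 0.021 + 0.390 = 0.411
  P(X=1) = 0.039 + 0.114 = 0.153
  P(X=2) = 0.129 + 0.307 = 0.436
H(X) = -[0.411·log₂(0.411) + 0.153·log₂(0.153) + 0.436·log₂(0.436)]
  = 0.52723 + 0.41438 + 0.52215 = 1.4638 bits

H(Y|X) = Σ_x P(x)·H(Y|X=x):
  X=0: P(X=0) = 0.411, P(Y|X=0) = (7/137, 130/137) → H(Y|X=0) = 0.29103
  X=1: P(X=1) = 0.153, P(Y|X=1) = (13/51, 38/51) → H(Y|X=1) = 0.81896
  X=2: P(X=2) = 0.436, P(Y|X=2) = (129/436, 307/436) → H(Y|X=2) = 0.87619
H(Y|X) = 0.411·0.29103 + 0.153·0.81896 + 0.436·0.87619 = 0.6269 bits

H(X,Y) = -Σ_{x,y} P(x,y) log₂ P(x,y). Per-cell terms -P(x,y)·log₂P(x,y):
  X=0: 0.11704, 0.52980
  X=1: 0.18253, 0.35715
  X=2: 0.38114, 0.52303
Sum of the 6 terms: H(X,Y) = 2.0907 bits

Chain rule check:
  H(X) + H(Y|X) = 1.4638 + 0.6269 = 2.0907 bits
  H(X,Y) = 2.0907 bits
✓ Chain rule verified.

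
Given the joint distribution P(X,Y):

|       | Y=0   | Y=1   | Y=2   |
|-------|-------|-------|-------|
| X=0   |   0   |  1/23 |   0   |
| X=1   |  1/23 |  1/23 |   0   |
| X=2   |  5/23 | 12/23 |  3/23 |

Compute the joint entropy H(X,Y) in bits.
1.9416 bits

H(X,Y) = -Σ_{x,y} P(x,y) log₂ P(x,y). Per-cell terms -P(x,y)·log₂P(x,y):
  X=0: 0.000000, 0.196677, 0.000000
  X=1: 0.196677, 0.196677, 0.000000
  X=2: 0.478616, 0.489704, 0.383296
  (cells with P = 0 contribute 0)
Sum of the 9 terms: H(X,Y) = 1.9416 bits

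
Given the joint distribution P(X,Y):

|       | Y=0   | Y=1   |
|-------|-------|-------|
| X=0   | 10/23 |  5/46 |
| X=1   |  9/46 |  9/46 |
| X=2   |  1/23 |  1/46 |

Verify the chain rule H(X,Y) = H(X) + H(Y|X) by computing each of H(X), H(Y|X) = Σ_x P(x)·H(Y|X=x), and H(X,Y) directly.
H(X) = 1.2647 bits, H(Y|X) = 0.8435 bits, H(X,Y) = 2.1082 bits

Marginal of X (row sums):
  P(X=0) = 10/23 + 5/46 = 25/46
  P(X=1) = 9/46 + 9/46 = 9/23
  P(X=2) = 1/23 + 1/46 = 3/46
H(X) = -[(25/46)·log₂(25/46) + (9/23)·log₂(9/23) + (3/46)·log₂(3/46)]
  = 0.4781 + 0.5297 + 0.2569 = 1.2647 bits

H(Y|X) = Σ_x P(x)·H(Y|X=x):
  X=0: P(X=0) = 25/46, P(Y|X=0) = (4/5, 1/5) → H(Y|X=0) = 0.7219
  X=1: P(X=1) = 9/23, P(Y|X=1) = (1/2, 1/2) → H(Y|X=1) = 1.0000
  X=2: P(X=2) = 3/46, P(Y|X=2) = (2/3, 1/3) → H(Y|X=2) = 0.9183
H(Y|X) = (25/46)·0.7219 + (9/23)·1.0000 + (3/46)·0.9183 = 0.8435 bits

H(X,Y) = -Σ_{x,y} P(x,y) log₂ P(x,y). Per-cell terms -P(x,y)·log₂P(x,y):
  X=0: 0.5224, 0.3480
  X=1: 0.4605, 0.4605
  X=2: 0.1967, 0.1201
Sum of the 6 terms: H(X,Y) = 2.1082 bits

Chain rule check:
  H(X) + H(Y|X) = 1.2647 + 0.8435 = 2.1082 bits
  H(X,Y) = 2.1082 bits
✓ Chain rule verified.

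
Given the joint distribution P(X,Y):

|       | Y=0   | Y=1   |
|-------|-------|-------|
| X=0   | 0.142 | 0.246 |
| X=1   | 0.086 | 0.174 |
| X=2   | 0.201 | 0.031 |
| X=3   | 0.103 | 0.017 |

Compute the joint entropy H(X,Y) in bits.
2.6993 bits

H(X,Y) = -Σ_{x,y} P(x,y) log₂ P(x,y). Per-cell terms -P(x,y)·log₂P(x,y):
  X=0: 0.39988, 0.49772
  X=1: 0.30440, 0.43897
  X=2: 0.46526, 0.15536
  X=3: 0.33777, 0.09993
Sum of the 8 terms: H(X,Y) = 2.6993 bits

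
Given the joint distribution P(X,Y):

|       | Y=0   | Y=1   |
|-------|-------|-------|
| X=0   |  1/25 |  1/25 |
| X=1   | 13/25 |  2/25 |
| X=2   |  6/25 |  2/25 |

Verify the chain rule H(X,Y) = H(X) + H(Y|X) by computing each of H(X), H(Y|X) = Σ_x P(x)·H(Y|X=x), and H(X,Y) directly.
H(X) = 1.2597 bits, H(Y|X) = 0.6795 bits, H(X,Y) = 1.9392 bits

Marginal of X (row sums):
  P(X=0) = 1/25 + 1/25 = 2/25
  P(X=1) = 13/25 + 2/25 = 3/5
  P(X=2) = 6/25 + 2/25 = 8/25
H(X) = -[(2/25)·log₂(2/25) + (3/5)·log₂(3/5) + (8/25)·log₂(8/25)]
  = 0.29151 + 0.44218 + 0.52603 = 1.2597 bits

H(Y|X) = Σ_x P(x)·H(Y|X=x):
  X=0: P(X=0) = 2/25, P(Y|X=0) = (1/2, 1/2) → H(Y|X=0) = 1.00000
  X=1: P(X=1) = 3/5, P(Y|X=1) = (13/15, 2/15) → H(Y|X=1) = 0.56651
  X=2: P(X=2) = 8/25, P(Y|X=2) = (3/4, 1/4) → H(Y|X=2) = 0.81128
H(Y|X) = (2/25)·1.00000 + (3/5)·0.56651 + (8/25)·0.81128 = 0.6795 bits

H(X,Y) = -Σ_{x,y} P(x,y) log₂ P(x,y). Per-cell terms -P(x,y)·log₂P(x,y):
  X=0: 0.18575, 0.18575
  X=1: 0.49058, 0.29151
  X=2: 0.49413, 0.29151
Sum of the 6 terms: H(X,Y) = 1.9392 bits

Chain rule check:
  H(X) + H(Y|X) = 1.2597 + 0.6795 = 1.9392 bits
  H(X,Y) = 1.9392 bits
✓ Chain rule verified.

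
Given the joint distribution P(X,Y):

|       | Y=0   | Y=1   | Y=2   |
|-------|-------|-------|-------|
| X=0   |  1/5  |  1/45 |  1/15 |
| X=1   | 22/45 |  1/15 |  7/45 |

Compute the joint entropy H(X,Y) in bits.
2.0297 bits

H(X,Y) = -Σ_{x,y} P(x,y) log₂ P(x,y). Per-cell terms -P(x,y)·log₂P(x,y):
  X=0: 0.4644, 0.1220, 0.2605
  X=1: 0.5047, 0.2605, 0.4176
Sum of the 6 terms: H(X,Y) = 2.0297 bits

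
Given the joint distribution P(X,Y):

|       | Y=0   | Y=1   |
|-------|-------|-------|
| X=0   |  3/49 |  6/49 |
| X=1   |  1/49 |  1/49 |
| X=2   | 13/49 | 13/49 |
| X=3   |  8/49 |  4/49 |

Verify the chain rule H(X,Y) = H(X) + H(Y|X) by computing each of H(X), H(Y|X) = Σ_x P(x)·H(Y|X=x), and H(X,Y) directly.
H(X) = 1.6196 bits, H(Y|X) = 0.9650 bits, H(X,Y) = 2.5846 bits

Marginal of X (row sums):
  P(X=0) = 3/49 + 6/49 = 9/49
  P(X=1) = 1/49 + 1/49 = 2/49
  P(X=2) = 13/49 + 13/49 = 26/49
  P(X=3) = 8/49 + 4/49 = 12/49
H(X) = -[(9/49)·log₂(9/49) + (2/49)·log₂(2/49) + (26/49)·log₂(26/49) + (12/49)·log₂(12/49)]
  = 0.44904 + 0.18836 + 0.48512 + 0.49708 = 1.6196 bits

H(Y|X) = Σ_x P(x)·H(Y|X=x):
  X=0: P(X=0) = 9/49, P(Y|X=0) = (1/3, 2/3) → H(Y|X=0) = 0.91830
  X=1: P(X=1) = 2/49, P(Y|X=1) = (1/2, 1/2) → H(Y|X=1) = 1.00000
  X=2: P(X=2) = 26/49, P(Y|X=2) = (1/2, 1/2) → H(Y|X=2) = 1.00000
  X=3: P(X=3) = 12/49, P(Y|X=3) = (2/3, 1/3) → H(Y|X=3) = 0.91830
H(Y|X) = (9/49)·0.91830 + (2/49)·1.00000 + (26/49)·1.00000 + (12/49)·0.91830 = 0.9650 bits

H(X,Y) = -Σ_{x,y} P(x,y) log₂ P(x,y). Per-cell terms -P(x,y)·log₂P(x,y):
  X=0: 0.24672, 0.37099
  X=1: 0.11459, 0.11459
  X=2: 0.50787, 0.50787
  X=3: 0.42689, 0.29508
Sum of the 8 terms: H(X,Y) = 2.5846 bits

Chain rule check:
  H(X) + H(Y|X) = 1.6196 + 0.9650 = 2.5846 bits
  H(X,Y) = 2.5846 bits
✓ Chain rule verified.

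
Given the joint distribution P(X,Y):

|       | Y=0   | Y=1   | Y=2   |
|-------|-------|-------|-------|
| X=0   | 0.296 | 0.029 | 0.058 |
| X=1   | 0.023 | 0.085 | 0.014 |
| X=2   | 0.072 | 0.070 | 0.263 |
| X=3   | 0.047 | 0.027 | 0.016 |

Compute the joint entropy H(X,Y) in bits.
2.9120 bits

H(X,Y) = -Σ_{x,y} P(x,y) log₂ P(x,y). Per-cell terms -P(x,y)·log₂P(x,y):
  X=0: 0.51987, 0.14813, 0.23825
  X=1: 0.12517, 0.30229, 0.08622
  X=2: 0.27330, 0.26856, 0.50677
  X=3: 0.20733, 0.14069, 0.09545
Sum of the 12 terms: H(X,Y) = 2.9120 bits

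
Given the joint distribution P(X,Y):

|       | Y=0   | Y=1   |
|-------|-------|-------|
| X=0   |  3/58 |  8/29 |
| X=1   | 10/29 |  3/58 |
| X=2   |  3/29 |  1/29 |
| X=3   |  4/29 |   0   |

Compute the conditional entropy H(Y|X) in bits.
0.5396 bits

H(Y|X) = H(X,Y) - H(X)

H(X,Y) = -Σ_{x,y} P(x,y) log₂ P(x,y). Per-cell terms -P(x,y)·log₂P(x,y):
  X=0: 0.22102, 0.51255
  X=1: 0.52967, 0.22102
  X=2: 0.33859, 0.16752
  X=3: 0.39420, 0.00000
  (cells with P = 0 contribute 0)
Sum of the 8 terms: H(X,Y) = 2.3846 bits

Marginal of X (row sums):
  P(X=0) = 3/58 + 8/29 = 19/58
  P(X=1) = 10/29 + 3/58 = 23/58
  P(X=2) = 3/29 + 1/29 = 4/29
  P(X=3) = 4/29 + 0 = 4/29
H(X) = -[(19/58)·log₂(19/58) + (23/58)·log₂(23/58) + (4/29)·log₂(4/29) + (4/29)·log₂(4/29)]
  = 0.52743 + 0.52917 + 0.39420 + 0.39420 = 1.8450 bits

H(Y|X) = H(X,Y) - H(X) = 2.3846 - 1.8450 = 0.5396 bits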